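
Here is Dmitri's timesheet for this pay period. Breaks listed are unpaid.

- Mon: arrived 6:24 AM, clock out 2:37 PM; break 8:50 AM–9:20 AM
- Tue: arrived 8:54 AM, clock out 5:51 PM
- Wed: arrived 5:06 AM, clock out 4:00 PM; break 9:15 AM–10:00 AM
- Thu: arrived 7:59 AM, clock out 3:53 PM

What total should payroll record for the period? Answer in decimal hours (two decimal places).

Mon: 6:24 AM–2:37 PM = 8 h 13 min; less 30 min break → 7 h 43 min
Tue: 8:54 AM–5:51 PM = 8 h 57 min
Wed: 5:06 AM–4:00 PM = 10 h 54 min; less 45 min break → 10 h 9 min
Thu: 7:59 AM–3:53 PM = 7 h 54 min
Total: 7 h 43 min + 8 h 57 min + 10 h 9 min + 7 h 54 min = 34 h 43 min.

34.72 hours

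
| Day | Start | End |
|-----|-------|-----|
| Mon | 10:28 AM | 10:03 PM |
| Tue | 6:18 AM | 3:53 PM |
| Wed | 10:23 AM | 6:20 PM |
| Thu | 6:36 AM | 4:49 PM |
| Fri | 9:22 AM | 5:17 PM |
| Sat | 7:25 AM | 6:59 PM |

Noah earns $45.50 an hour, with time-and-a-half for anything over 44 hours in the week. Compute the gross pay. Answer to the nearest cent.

$3013.24

Mon: 10:28 AM–10:03 PM = 11 h 35 min
Tue: 6:18 AM–3:53 PM = 9 h 35 min
Wed: 10:23 AM–6:20 PM = 7 h 57 min
Thu: 6:36 AM–4:49 PM = 10 h 13 min
Fri: 9:22 AM–5:17 PM = 7 h 55 min
Sat: 7:25 AM–6:59 PM = 11 h 34 min
Total worked: 58 h 49 min = 3529 min.
Regular 44 h 0 min = 2640 min at $45.50/h; overtime 14 h 49 min = 889 min at $68.25/h.
Pay = (2640 × $45.50 + 889 × $68.25) ÷ 60 = $3013.24.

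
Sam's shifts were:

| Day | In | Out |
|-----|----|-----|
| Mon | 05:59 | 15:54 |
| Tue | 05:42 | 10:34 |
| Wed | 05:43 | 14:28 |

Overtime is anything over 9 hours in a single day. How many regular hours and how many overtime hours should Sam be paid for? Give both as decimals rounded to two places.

Mon: 05:59–15:54 = 9 h 55 min
Tue: 05:42–10:34 = 4 h 52 min
Wed: 05:43–14:28 = 8 h 45 min
Mon reg 9 h 0 min / OT 0 h 55 min; Tue reg 4 h 52 min / OT 0 h 0 min; Wed reg 8 h 45 min / OT 0 h 0 min.
Totals: regular 22 h 37 min, overtime 0 h 55 min.

Regular 22.62 hours, overtime 0.92 hours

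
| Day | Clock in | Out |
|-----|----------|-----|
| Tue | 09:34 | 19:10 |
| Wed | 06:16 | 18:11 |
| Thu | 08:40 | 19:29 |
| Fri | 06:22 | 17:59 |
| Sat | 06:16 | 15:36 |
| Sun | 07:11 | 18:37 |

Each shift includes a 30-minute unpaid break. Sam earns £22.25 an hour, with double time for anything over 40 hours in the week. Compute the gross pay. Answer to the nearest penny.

£1856.39

Tue: 09:34–19:10 = 9 h 36 min; less 30 min break → 9 h 6 min
Wed: 06:16–18:11 = 11 h 55 min; less 30 min break → 11 h 25 min
Thu: 08:40–19:29 = 10 h 49 min; less 30 min break → 10 h 19 min
Fri: 06:22–17:59 = 11 h 37 min; less 30 min break → 11 h 7 min
Sat: 06:16–15:36 = 9 h 20 min; less 30 min break → 8 h 50 min
Sun: 07:11–18:37 = 11 h 26 min; less 30 min break → 10 h 56 min
Total worked: 61 h 43 min = 3703 min.
Regular 40 h 0 min = 2400 min at £22.25/h; overtime 21 h 43 min = 1303 min at £44.50/h.
Pay = (2400 × £22.25 + 1303 × £44.50) ÷ 60 = £1856.39.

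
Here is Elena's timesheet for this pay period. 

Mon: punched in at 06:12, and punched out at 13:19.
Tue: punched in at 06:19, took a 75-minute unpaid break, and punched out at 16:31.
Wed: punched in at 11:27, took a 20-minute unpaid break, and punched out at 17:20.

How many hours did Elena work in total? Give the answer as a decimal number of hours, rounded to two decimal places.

Mon: 06:12–13:19 = 7 h 7 min
Tue: 06:19–16:31 = 10 h 12 min; less 75 min break → 8 h 57 min
Wed: 11:27–17:20 = 5 h 53 min; less 20 min break → 5 h 33 min
Total: 7 h 7 min + 8 h 57 min + 5 h 33 min = 21 h 37 min.

21.62 hours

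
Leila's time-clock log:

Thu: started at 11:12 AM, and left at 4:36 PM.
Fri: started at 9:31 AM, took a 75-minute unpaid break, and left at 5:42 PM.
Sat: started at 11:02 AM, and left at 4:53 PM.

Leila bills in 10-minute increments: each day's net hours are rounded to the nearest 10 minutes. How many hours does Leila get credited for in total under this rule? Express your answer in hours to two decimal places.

18.17 hours

Thu: 11:12 AM–4:36 PM = 5 h 24 min → rounds to 5 h 20 min
Fri: 9:31 AM–5:42 PM = 8 h 11 min − 75 min = 6 h 56 min → rounds to 7 h 0 min
Sat: 11:02 AM–4:53 PM = 5 h 51 min → rounds to 5 h 50 min
Total credited: 18 h 10 min.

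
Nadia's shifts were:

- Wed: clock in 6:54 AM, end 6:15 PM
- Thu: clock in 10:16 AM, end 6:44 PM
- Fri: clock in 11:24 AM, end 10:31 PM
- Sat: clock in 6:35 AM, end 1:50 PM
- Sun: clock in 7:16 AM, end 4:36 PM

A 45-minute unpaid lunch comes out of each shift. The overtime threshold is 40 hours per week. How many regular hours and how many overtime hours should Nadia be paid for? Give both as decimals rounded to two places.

Wed: 6:54 AM–6:15 PM = 11 h 21 min; less 45 min break → 10 h 36 min
Thu: 10:16 AM–6:44 PM = 8 h 28 min; less 45 min break → 7 h 43 min
Fri: 11:24 AM–10:31 PM = 11 h 7 min; less 45 min break → 10 h 22 min
Sat: 6:35 AM–1:50 PM = 7 h 15 min; less 45 min break → 6 h 30 min
Sun: 7:16 AM–4:36 PM = 9 h 20 min; less 45 min break → 8 h 35 min
Total worked: 43 h 46 min = 43.77 h.
Threshold 40 h → overtime 3 h 46 min, regular 40 h 0 min.

Regular 40.00 hours, overtime 3.77 hours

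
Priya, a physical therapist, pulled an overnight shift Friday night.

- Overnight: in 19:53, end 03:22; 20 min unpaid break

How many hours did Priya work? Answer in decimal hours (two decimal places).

7.15 hours

Overnight: 19:53 → midnight = 4 h 7 min; midnight → 03:22 = 3 h 22 min; span 7 h 29 min; less 20 min break → 7 h 9 min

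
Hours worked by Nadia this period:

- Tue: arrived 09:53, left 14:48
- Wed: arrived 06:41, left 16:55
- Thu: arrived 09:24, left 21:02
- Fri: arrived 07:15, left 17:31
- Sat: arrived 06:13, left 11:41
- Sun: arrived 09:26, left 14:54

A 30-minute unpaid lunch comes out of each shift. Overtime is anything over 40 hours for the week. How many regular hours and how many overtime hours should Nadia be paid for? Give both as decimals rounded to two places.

Tue: 09:53–14:48 = 4 h 55 min; less 30 min break → 4 h 25 min
Wed: 06:41–16:55 = 10 h 14 min; less 30 min break → 9 h 44 min
Thu: 09:24–21:02 = 11 h 38 min; less 30 min break → 11 h 8 min
Fri: 07:15–17:31 = 10 h 16 min; less 30 min break → 9 h 46 min
Sat: 06:13–11:41 = 5 h 28 min; less 30 min break → 4 h 58 min
Sun: 09:26–14:54 = 5 h 28 min; less 30 min break → 4 h 58 min
Total worked: 44 h 59 min = 44.98 h.
Threshold 40 h → overtime 4 h 59 min, regular 40 h 0 min.

Regular 40.00 hours, overtime 4.98 hours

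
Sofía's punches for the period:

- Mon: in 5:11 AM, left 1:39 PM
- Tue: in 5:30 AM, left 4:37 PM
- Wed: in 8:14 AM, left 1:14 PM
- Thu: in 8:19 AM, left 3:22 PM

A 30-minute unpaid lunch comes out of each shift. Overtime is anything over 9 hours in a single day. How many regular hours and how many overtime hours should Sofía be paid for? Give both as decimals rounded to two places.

Mon: 5:11 AM–1:39 PM = 8 h 28 min; less 30 min break → 7 h 58 min
Tue: 5:30 AM–4:37 PM = 11 h 7 min; less 30 min break → 10 h 37 min
Wed: 8:14 AM–1:14 PM = 5 h 0 min; less 30 min break → 4 h 30 min
Thu: 8:19 AM–3:22 PM = 7 h 3 min; less 30 min break → 6 h 33 min
Mon reg 7 h 58 min / OT 0 h 0 min; Tue reg 9 h 0 min / OT 1 h 37 min; Wed reg 4 h 30 min / OT 0 h 0 min; Thu reg 6 h 33 min / OT 0 h 0 min.
Totals: regular 28 h 1 min, overtime 1 h 37 min.

Regular 28.02 hours, overtime 1.62 hours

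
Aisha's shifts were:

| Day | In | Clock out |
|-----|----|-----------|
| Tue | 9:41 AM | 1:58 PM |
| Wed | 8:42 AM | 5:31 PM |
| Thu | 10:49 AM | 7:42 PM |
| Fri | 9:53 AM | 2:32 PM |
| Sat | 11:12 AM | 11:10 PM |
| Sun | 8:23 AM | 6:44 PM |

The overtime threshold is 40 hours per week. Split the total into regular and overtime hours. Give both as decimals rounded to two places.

Regular 40.00 hours, overtime 8.95 hours

Tue: 9:41 AM–1:58 PM = 4 h 17 min
Wed: 8:42 AM–5:31 PM = 8 h 49 min
Thu: 10:49 AM–7:42 PM = 8 h 53 min
Fri: 9:53 AM–2:32 PM = 4 h 39 min
Sat: 11:12 AM–11:10 PM = 11 h 58 min
Sun: 8:23 AM–6:44 PM = 10 h 21 min
Total worked: 48 h 57 min = 48.95 h.
Threshold 40 h → overtime 8 h 57 min, regular 40 h 0 min.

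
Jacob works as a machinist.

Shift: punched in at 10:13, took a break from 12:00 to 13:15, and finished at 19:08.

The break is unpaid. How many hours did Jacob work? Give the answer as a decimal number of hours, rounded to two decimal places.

7.67 hours

Shift: 10:13–19:08 = 8 h 55 min; less 75 min break → 7 h 40 min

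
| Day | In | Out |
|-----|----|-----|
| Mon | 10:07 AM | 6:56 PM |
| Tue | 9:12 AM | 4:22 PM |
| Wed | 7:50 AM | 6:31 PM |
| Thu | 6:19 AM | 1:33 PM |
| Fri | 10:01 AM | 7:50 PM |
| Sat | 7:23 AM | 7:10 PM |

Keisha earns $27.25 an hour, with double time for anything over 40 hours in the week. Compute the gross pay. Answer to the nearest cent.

$1934.75

Mon: 10:07 AM–6:56 PM = 8 h 49 min
Tue: 9:12 AM–4:22 PM = 7 h 10 min
Wed: 7:50 AM–6:31 PM = 10 h 41 min
Thu: 6:19 AM–1:33 PM = 7 h 14 min
Fri: 10:01 AM–7:50 PM = 9 h 49 min
Sat: 7:23 AM–7:10 PM = 11 h 47 min
Total worked: 55 h 30 min = 3330 min.
Regular 40 h 0 min = 2400 min at $27.25/h; overtime 15 h 30 min = 930 min at $54.50/h.
Pay = (2400 × $27.25 + 930 × $54.50) ÷ 60 = $1934.75.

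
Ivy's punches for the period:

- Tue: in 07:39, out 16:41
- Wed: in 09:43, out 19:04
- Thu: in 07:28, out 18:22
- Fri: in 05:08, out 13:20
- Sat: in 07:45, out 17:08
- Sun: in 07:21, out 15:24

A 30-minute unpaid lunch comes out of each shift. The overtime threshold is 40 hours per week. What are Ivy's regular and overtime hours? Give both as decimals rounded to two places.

Tue: 07:39–16:41 = 9 h 2 min; less 30 min break → 8 h 32 min
Wed: 09:43–19:04 = 9 h 21 min; less 30 min break → 8 h 51 min
Thu: 07:28–18:22 = 10 h 54 min; less 30 min break → 10 h 24 min
Fri: 05:08–13:20 = 8 h 12 min; less 30 min break → 7 h 42 min
Sat: 07:45–17:08 = 9 h 23 min; less 30 min break → 8 h 53 min
Sun: 07:21–15:24 = 8 h 3 min; less 30 min break → 7 h 33 min
Total worked: 51 h 55 min = 51.92 h.
Threshold 40 h → overtime 11 h 55 min, regular 40 h 0 min.

Regular 40.00 hours, overtime 11.92 hours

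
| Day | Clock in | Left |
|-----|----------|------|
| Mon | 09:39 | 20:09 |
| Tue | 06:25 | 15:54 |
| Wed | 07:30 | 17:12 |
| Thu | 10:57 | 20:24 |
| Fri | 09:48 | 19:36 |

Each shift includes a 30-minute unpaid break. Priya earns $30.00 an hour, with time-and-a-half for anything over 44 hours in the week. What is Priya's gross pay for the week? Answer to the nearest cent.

$1429.50

Mon: 09:39–20:09 = 10 h 30 min; less 30 min break → 10 h 0 min
Tue: 06:25–15:54 = 9 h 29 min; less 30 min break → 8 h 59 min
Wed: 07:30–17:12 = 9 h 42 min; less 30 min break → 9 h 12 min
Thu: 10:57–20:24 = 9 h 27 min; less 30 min break → 8 h 57 min
Fri: 09:48–19:36 = 9 h 48 min; less 30 min break → 9 h 18 min
Total worked: 46 h 26 min = 2786 min.
Regular 44 h 0 min = 2640 min at $30.00/h; overtime 2 h 26 min = 146 min at $45.00/h.
Pay = (2640 × $30.00 + 146 × $45.00) ÷ 60 = $1429.50.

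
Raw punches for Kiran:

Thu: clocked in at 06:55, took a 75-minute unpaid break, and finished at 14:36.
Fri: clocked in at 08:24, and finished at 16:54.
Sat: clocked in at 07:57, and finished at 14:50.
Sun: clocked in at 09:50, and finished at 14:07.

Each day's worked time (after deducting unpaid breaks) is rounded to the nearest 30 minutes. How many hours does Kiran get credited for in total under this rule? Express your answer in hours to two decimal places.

26.50 hours

Thu: 06:55–14:36 = 7 h 41 min − 75 min = 6 h 26 min → rounds to 6 h 30 min
Fri: 08:24–16:54 = 8 h 30 min → rounds to 8 h 30 min
Sat: 07:57–14:50 = 6 h 53 min → rounds to 7 h 0 min
Sun: 09:50–14:07 = 4 h 17 min → rounds to 4 h 30 min
Total credited: 26 h 30 min.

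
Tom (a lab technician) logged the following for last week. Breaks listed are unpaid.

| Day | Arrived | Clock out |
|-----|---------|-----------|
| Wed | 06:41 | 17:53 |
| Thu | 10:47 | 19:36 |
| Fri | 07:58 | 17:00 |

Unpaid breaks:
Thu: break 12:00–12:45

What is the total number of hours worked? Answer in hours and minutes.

28 h 18 min

Wed: 06:41–17:53 = 11 h 12 min
Thu: 10:47–19:36 = 8 h 49 min; less 45 min break → 8 h 4 min
Fri: 07:58–17:00 = 9 h 2 min
Total: 11 h 12 min + 8 h 4 min + 9 h 2 min = 28 h 18 min.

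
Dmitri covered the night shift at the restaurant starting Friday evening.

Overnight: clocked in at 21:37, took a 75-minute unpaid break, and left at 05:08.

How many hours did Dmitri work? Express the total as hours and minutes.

6 h 16 min

Overnight: 21:37 → midnight = 2 h 23 min; midnight → 05:08 = 5 h 8 min; span 7 h 31 min; less 75 min break → 6 h 16 min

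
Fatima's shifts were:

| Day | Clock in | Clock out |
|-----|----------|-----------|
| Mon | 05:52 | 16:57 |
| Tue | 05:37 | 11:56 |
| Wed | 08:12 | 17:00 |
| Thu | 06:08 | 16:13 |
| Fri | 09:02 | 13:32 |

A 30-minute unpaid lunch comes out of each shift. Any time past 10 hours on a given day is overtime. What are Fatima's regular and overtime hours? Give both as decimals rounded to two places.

Regular 37.70 hours, overtime 0.58 hours

Mon: 05:52–16:57 = 11 h 5 min; less 30 min break → 10 h 35 min
Tue: 05:37–11:56 = 6 h 19 min; less 30 min break → 5 h 49 min
Wed: 08:12–17:00 = 8 h 48 min; less 30 min break → 8 h 18 min
Thu: 06:08–16:13 = 10 h 5 min; less 30 min break → 9 h 35 min
Fri: 09:02–13:32 = 4 h 30 min; less 30 min break → 4 h 0 min
Mon reg 10 h 0 min / OT 0 h 35 min; Tue reg 5 h 49 min / OT 0 h 0 min; Wed reg 8 h 18 min / OT 0 h 0 min; Thu reg 9 h 35 min / OT 0 h 0 min; Fri reg 4 h 0 min / OT 0 h 0 min.
Totals: regular 37 h 42 min, overtime 0 h 35 min.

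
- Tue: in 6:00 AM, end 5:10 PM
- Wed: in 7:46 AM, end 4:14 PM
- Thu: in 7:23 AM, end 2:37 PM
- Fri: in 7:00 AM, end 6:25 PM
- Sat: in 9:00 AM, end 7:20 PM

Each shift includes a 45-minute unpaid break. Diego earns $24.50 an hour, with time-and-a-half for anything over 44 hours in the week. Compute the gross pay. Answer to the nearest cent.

Tue: 6:00 AM–5:10 PM = 11 h 10 min; less 45 min break → 10 h 25 min
Wed: 7:46 AM–4:14 PM = 8 h 28 min; less 45 min break → 7 h 43 min
Thu: 7:23 AM–2:37 PM = 7 h 14 min; less 45 min break → 6 h 29 min
Fri: 7:00 AM–6:25 PM = 11 h 25 min; less 45 min break → 10 h 40 min
Sat: 9:00 AM–7:20 PM = 10 h 20 min; less 45 min break → 9 h 35 min
Total worked: 44 h 52 min = 2692 min.
Regular 44 h 0 min = 2640 min at $24.50/h; overtime 0 h 52 min = 52 min at $36.75/h.
Pay = (2640 × $24.50 + 52 × $36.75) ÷ 60 = $1109.85.

$1109.85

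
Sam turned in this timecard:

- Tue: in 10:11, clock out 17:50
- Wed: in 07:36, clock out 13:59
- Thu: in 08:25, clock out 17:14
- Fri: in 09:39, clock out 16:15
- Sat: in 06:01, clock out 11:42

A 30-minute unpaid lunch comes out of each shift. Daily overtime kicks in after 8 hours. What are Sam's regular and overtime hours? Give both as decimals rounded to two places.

Regular 32.32 hours, overtime 0.32 hours

Tue: 10:11–17:50 = 7 h 39 min; less 30 min break → 7 h 9 min
Wed: 07:36–13:59 = 6 h 23 min; less 30 min break → 5 h 53 min
Thu: 08:25–17:14 = 8 h 49 min; less 30 min break → 8 h 19 min
Fri: 09:39–16:15 = 6 h 36 min; less 30 min break → 6 h 6 min
Sat: 06:01–11:42 = 5 h 41 min; less 30 min break → 5 h 11 min
Tue reg 7 h 9 min / OT 0 h 0 min; Wed reg 5 h 53 min / OT 0 h 0 min; Thu reg 8 h 0 min / OT 0 h 19 min; Fri reg 6 h 6 min / OT 0 h 0 min; Sat reg 5 h 11 min / OT 0 h 0 min.
Totals: regular 32 h 19 min, overtime 0 h 19 min.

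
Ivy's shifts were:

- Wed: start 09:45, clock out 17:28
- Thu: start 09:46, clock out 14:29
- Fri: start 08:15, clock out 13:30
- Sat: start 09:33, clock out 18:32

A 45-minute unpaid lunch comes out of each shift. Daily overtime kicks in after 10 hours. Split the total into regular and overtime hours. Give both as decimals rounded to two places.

Wed: 09:45–17:28 = 7 h 43 min; less 45 min break → 6 h 58 min
Thu: 09:46–14:29 = 4 h 43 min; less 45 min break → 3 h 58 min
Fri: 08:15–13:30 = 5 h 15 min; less 45 min break → 4 h 30 min
Sat: 09:33–18:32 = 8 h 59 min; less 45 min break → 8 h 14 min
Wed reg 6 h 58 min / OT 0 h 0 min; Thu reg 3 h 58 min / OT 0 h 0 min; Fri reg 4 h 30 min / OT 0 h 0 min; Sat reg 8 h 14 min / OT 0 h 0 min.
Totals: regular 23 h 40 min, overtime 0 h 0 min.

Regular 23.67 hours, overtime 0.00 hours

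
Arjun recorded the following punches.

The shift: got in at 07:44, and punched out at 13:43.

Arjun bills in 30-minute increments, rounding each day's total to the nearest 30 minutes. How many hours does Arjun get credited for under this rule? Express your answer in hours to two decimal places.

6.00 hours

The shift: 07:44–13:43 = 5 h 59 min → rounds to 6 h 0 min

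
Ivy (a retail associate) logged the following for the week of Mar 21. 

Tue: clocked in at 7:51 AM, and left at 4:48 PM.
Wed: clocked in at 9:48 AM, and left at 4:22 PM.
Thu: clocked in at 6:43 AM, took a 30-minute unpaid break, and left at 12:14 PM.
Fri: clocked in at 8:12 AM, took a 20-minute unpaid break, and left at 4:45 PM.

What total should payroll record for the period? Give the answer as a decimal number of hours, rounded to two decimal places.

Tue: 7:51 AM–4:48 PM = 8 h 57 min
Wed: 9:48 AM–4:22 PM = 6 h 34 min
Thu: 6:43 AM–12:14 PM = 5 h 31 min; less 30 min break → 5 h 1 min
Fri: 8:12 AM–4:45 PM = 8 h 33 min; less 20 min break → 8 h 13 min
Total: 8 h 57 min + 6 h 34 min + 5 h 1 min + 8 h 13 min = 28 h 45 min.

28.75 hours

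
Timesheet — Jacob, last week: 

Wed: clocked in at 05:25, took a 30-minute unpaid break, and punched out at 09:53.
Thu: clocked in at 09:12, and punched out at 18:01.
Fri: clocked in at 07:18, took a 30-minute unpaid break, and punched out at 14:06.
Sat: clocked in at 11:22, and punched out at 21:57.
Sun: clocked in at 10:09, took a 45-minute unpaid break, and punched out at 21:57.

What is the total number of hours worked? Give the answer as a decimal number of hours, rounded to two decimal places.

Wed: 05:25–09:53 = 4 h 28 min; less 30 min break → 3 h 58 min
Thu: 09:12–18:01 = 8 h 49 min
Fri: 07:18–14:06 = 6 h 48 min; less 30 min break → 6 h 18 min
Sat: 11:22–21:57 = 10 h 35 min
Sun: 10:09–21:57 = 11 h 48 min; less 45 min break → 11 h 3 min
Total: 3 h 58 min + 8 h 49 min + 6 h 18 min + 10 h 35 min + 11 h 3 min = 40 h 43 min.

40.72 hours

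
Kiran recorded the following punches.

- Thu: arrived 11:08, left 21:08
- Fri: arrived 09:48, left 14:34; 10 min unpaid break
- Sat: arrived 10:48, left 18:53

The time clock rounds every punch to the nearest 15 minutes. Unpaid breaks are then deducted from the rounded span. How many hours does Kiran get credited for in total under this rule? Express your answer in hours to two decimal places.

22.83 hours

Thu: in 11:08→11:15, out 21:08→21:15; 10 h 0 min
Fri: in 09:48→09:45, out 14:34→14:30; 4 h 45 min − 10 min = 4 h 35 min
Sat: in 10:48→10:45, out 18:53→19:00; 8 h 15 min
Total credited: 22 h 50 min.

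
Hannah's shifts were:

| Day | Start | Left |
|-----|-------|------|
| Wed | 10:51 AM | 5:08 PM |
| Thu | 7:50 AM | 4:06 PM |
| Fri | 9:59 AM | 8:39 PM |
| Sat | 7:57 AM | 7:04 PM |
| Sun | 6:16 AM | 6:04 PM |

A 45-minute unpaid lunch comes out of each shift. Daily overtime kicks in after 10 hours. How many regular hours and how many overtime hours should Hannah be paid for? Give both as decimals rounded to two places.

Regular 42.97 hours, overtime 1.42 hours

Wed: 10:51 AM–5:08 PM = 6 h 17 min; less 45 min break → 5 h 32 min
Thu: 7:50 AM–4:06 PM = 8 h 16 min; less 45 min break → 7 h 31 min
Fri: 9:59 AM–8:39 PM = 10 h 40 min; less 45 min break → 9 h 55 min
Sat: 7:57 AM–7:04 PM = 11 h 7 min; less 45 min break → 10 h 22 min
Sun: 6:16 AM–6:04 PM = 11 h 48 min; less 45 min break → 11 h 3 min
Wed reg 5 h 32 min / OT 0 h 0 min; Thu reg 7 h 31 min / OT 0 h 0 min; Fri reg 9 h 55 min / OT 0 h 0 min; Sat reg 10 h 0 min / OT 0 h 22 min; Sun reg 10 h 0 min / OT 1 h 3 min.
Totals: regular 42 h 58 min, overtime 1 h 25 min.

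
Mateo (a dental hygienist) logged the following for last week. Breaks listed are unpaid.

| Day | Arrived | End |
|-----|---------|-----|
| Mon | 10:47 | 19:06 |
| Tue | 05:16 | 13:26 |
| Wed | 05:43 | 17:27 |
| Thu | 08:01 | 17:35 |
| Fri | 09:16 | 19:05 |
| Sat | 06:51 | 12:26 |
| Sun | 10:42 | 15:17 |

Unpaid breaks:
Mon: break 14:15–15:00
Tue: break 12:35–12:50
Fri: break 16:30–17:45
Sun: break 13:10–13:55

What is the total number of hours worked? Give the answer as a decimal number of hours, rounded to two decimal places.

54.77 hours

Mon: 10:47–19:06 = 8 h 19 min; less 45 min break → 7 h 34 min
Tue: 05:16–13:26 = 8 h 10 min; less 15 min break → 7 h 55 min
Wed: 05:43–17:27 = 11 h 44 min
Thu: 08:01–17:35 = 9 h 34 min
Fri: 09:16–19:05 = 9 h 49 min; less 75 min break → 8 h 34 min
Sat: 06:51–12:26 = 5 h 35 min
Sun: 10:42–15:17 = 4 h 35 min; less 45 min break → 3 h 50 min
Total: 7 h 34 min + 7 h 55 min + 11 h 44 min + 9 h 34 min + 8 h 34 min + 5 h 35 min + 3 h 50 min = 54 h 46 min.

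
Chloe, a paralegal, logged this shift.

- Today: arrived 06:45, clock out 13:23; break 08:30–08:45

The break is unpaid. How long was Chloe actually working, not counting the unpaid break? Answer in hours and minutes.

Today: 06:45–13:23 = 6 h 38 min; less 15 min break → 6 h 23 min

6 h 23 min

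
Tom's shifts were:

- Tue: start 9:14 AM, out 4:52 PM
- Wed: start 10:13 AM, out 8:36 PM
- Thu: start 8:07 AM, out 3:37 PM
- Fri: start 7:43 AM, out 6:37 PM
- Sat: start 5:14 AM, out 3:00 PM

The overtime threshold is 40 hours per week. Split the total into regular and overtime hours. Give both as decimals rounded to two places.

Regular 40.00 hours, overtime 6.18 hours

Tue: 9:14 AM–4:52 PM = 7 h 38 min
Wed: 10:13 AM–8:36 PM = 10 h 23 min
Thu: 8:07 AM–3:37 PM = 7 h 30 min
Fri: 7:43 AM–6:37 PM = 10 h 54 min
Sat: 5:14 AM–3:00 PM = 9 h 46 min
Total worked: 46 h 11 min = 46.18 h.
Threshold 40 h → overtime 6 h 11 min, regular 40 h 0 min.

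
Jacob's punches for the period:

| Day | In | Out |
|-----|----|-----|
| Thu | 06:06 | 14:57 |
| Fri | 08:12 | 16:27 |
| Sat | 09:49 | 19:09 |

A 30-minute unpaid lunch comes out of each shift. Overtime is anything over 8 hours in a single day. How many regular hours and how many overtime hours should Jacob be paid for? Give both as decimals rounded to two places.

Regular 23.75 hours, overtime 1.18 hours

Thu: 06:06–14:57 = 8 h 51 min; less 30 min break → 8 h 21 min
Fri: 08:12–16:27 = 8 h 15 min; less 30 min break → 7 h 45 min
Sat: 09:49–19:09 = 9 h 20 min; less 30 min break → 8 h 50 min
Thu reg 8 h 0 min / OT 0 h 21 min; Fri reg 7 h 45 min / OT 0 h 0 min; Sat reg 8 h 0 min / OT 0 h 50 min.
Totals: regular 23 h 45 min, overtime 1 h 11 min.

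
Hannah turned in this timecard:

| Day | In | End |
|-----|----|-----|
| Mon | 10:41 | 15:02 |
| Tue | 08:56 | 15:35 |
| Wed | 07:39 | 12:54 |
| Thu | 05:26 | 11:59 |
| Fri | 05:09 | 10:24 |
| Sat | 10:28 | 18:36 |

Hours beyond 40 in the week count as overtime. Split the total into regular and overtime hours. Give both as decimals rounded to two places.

Regular 36.18 hours, overtime 0.00 hours

Mon: 10:41–15:02 = 4 h 21 min
Tue: 08:56–15:35 = 6 h 39 min
Wed: 07:39–12:54 = 5 h 15 min
Thu: 05:26–11:59 = 6 h 33 min
Fri: 05:09–10:24 = 5 h 15 min
Sat: 10:28–18:36 = 8 h 8 min
Total worked: 36 h 11 min = 36.18 h.
Threshold 40 h → overtime 0 h 0 min, regular 36 h 11 min.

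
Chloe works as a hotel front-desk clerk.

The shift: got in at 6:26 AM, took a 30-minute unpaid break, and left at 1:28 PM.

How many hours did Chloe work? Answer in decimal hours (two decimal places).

6.53 hours

The shift: 6:26 AM–1:28 PM = 7 h 2 min; less 30 min break → 6 h 32 min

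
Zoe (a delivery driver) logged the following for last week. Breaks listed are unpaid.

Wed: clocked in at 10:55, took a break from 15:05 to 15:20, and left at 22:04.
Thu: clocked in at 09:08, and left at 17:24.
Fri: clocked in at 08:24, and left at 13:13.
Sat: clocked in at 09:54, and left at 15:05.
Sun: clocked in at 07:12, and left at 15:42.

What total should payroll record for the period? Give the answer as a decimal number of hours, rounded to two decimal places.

37.67 hours

Wed: 10:55–22:04 = 11 h 9 min; less 15 min break → 10 h 54 min
Thu: 09:08–17:24 = 8 h 16 min
Fri: 08:24–13:13 = 4 h 49 min
Sat: 09:54–15:05 = 5 h 11 min
Sun: 07:12–15:42 = 8 h 30 min
Total: 10 h 54 min + 8 h 16 min + 4 h 49 min + 5 h 11 min + 8 h 30 min = 37 h 40 min.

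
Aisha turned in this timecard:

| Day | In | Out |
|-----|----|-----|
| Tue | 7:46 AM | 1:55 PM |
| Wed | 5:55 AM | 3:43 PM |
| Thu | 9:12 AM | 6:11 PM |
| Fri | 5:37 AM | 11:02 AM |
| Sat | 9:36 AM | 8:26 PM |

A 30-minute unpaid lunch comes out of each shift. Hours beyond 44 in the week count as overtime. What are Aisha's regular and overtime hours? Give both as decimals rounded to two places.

Tue: 7:46 AM–1:55 PM = 6 h 9 min; less 30 min break → 5 h 39 min
Wed: 5:55 AM–3:43 PM = 9 h 48 min; less 30 min break → 9 h 18 min
Thu: 9:12 AM–6:11 PM = 8 h 59 min; less 30 min break → 8 h 29 min
Fri: 5:37 AM–11:02 AM = 5 h 25 min; less 30 min break → 4 h 55 min
Sat: 9:36 AM–8:26 PM = 10 h 50 min; less 30 min break → 10 h 20 min
Total worked: 38 h 41 min = 38.68 h.
Threshold 44 h → overtime 0 h 0 min, regular 38 h 41 min.

Regular 38.68 hours, overtime 0.00 hours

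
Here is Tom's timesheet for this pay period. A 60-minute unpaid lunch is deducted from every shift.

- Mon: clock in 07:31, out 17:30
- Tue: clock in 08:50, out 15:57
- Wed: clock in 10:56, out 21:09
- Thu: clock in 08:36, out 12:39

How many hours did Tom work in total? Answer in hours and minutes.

Mon: 07:31–17:30 = 9 h 59 min; less 60 min break → 8 h 59 min
Tue: 08:50–15:57 = 7 h 7 min; less 60 min break → 6 h 7 min
Wed: 10:56–21:09 = 10 h 13 min; less 60 min break → 9 h 13 min
Thu: 08:36–12:39 = 4 h 3 min; less 60 min break → 3 h 3 min
Total: 8 h 59 min + 6 h 7 min + 9 h 13 min + 3 h 3 min = 27 h 22 min.

27 h 22 min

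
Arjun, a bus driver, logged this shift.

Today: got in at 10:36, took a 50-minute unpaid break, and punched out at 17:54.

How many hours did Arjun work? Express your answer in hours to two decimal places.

6.47 hours

Today: 10:36–17:54 = 7 h 18 min; less 50 min break → 6 h 28 min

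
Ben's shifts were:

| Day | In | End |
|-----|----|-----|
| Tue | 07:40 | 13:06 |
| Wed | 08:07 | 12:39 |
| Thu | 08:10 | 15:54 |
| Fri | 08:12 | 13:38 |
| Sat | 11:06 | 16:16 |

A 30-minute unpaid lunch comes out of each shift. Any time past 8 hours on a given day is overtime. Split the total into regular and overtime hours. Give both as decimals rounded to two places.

Regular 25.80 hours, overtime 0.00 hours

Tue: 07:40–13:06 = 5 h 26 min; less 30 min break → 4 h 56 min
Wed: 08:07–12:39 = 4 h 32 min; less 30 min break → 4 h 2 min
Thu: 08:10–15:54 = 7 h 44 min; less 30 min break → 7 h 14 min
Fri: 08:12–13:38 = 5 h 26 min; less 30 min break → 4 h 56 min
Sat: 11:06–16:16 = 5 h 10 min; less 30 min break → 4 h 40 min
Tue reg 4 h 56 min / OT 0 h 0 min; Wed reg 4 h 2 min / OT 0 h 0 min; Thu reg 7 h 14 min / OT 0 h 0 min; Fri reg 4 h 56 min / OT 0 h 0 min; Sat reg 4 h 40 min / OT 0 h 0 min.
Totals: regular 25 h 48 min, overtime 0 h 0 min.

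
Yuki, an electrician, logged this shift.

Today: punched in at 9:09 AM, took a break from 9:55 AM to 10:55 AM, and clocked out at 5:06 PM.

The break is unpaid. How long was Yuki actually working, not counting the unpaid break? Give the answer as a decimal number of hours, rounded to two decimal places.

6.95 hours

Today: 9:09 AM–5:06 PM = 7 h 57 min; less 60 min break → 6 h 57 min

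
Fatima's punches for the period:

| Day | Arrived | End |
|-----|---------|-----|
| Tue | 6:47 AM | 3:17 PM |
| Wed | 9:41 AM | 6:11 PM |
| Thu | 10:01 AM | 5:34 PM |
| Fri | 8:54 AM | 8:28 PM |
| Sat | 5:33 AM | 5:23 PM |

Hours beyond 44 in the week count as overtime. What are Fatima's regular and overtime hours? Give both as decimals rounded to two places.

Regular 44.00 hours, overtime 3.95 hours

Tue: 6:47 AM–3:17 PM = 8 h 30 min
Wed: 9:41 AM–6:11 PM = 8 h 30 min
Thu: 10:01 AM–5:34 PM = 7 h 33 min
Fri: 8:54 AM–8:28 PM = 11 h 34 min
Sat: 5:33 AM–5:23 PM = 11 h 50 min
Total worked: 47 h 57 min = 47.95 h.
Threshold 44 h → overtime 3 h 57 min, regular 44 h 0 min.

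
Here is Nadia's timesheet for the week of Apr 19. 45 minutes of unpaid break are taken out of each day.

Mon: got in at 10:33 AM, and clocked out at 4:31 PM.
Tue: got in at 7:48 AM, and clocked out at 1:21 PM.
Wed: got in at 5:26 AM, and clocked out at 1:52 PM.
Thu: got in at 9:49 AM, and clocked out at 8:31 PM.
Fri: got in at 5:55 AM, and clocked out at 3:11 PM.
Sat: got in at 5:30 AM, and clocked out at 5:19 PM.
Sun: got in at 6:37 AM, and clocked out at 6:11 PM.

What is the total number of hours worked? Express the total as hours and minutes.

Mon: 10:33 AM–4:31 PM = 5 h 58 min; less 45 min break → 5 h 13 min
Tue: 7:48 AM–1:21 PM = 5 h 33 min; less 45 min break → 4 h 48 min
Wed: 5:26 AM–1:52 PM = 8 h 26 min; less 45 min break → 7 h 41 min
Thu: 9:49 AM–8:31 PM = 10 h 42 min; less 45 min break → 9 h 57 min
Fri: 5:55 AM–3:11 PM = 9 h 16 min; less 45 min break → 8 h 31 min
Sat: 5:30 AM–5:19 PM = 11 h 49 min; less 45 min break → 11 h 4 min
Sun: 6:37 AM–6:11 PM = 11 h 34 min; less 45 min break → 10 h 49 min
Total: 5 h 13 min + 4 h 48 min + 7 h 41 min + 9 h 57 min + 8 h 31 min + 11 h 4 min + 10 h 49 min = 58 h 3 min.

58 h 3 min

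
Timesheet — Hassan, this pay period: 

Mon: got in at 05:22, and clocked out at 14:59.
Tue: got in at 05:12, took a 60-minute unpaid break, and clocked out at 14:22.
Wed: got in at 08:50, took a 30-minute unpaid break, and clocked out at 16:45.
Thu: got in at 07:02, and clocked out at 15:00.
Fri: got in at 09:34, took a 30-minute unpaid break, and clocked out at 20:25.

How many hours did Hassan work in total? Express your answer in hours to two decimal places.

Mon: 05:22–14:59 = 9 h 37 min
Tue: 05:12–14:22 = 9 h 10 min; less 60 min break → 8 h 10 min
Wed: 08:50–16:45 = 7 h 55 min; less 30 min break → 7 h 25 min
Thu: 07:02–15:00 = 7 h 58 min
Fri: 09:34–20:25 = 10 h 51 min; less 30 min break → 10 h 21 min
Total: 9 h 37 min + 8 h 10 min + 7 h 25 min + 7 h 58 min + 10 h 21 min = 43 h 31 min.

43.52 hours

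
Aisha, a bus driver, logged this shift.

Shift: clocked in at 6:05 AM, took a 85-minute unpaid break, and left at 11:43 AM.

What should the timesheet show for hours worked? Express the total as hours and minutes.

4 h 13 min

Shift: 6:05 AM–11:43 AM = 5 h 38 min; less 85 min break → 4 h 13 min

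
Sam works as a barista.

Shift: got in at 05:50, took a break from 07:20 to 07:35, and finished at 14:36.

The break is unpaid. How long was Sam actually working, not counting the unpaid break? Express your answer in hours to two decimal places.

Shift: 05:50–14:36 = 8 h 46 min; less 15 min break → 8 h 31 min

8.52 hours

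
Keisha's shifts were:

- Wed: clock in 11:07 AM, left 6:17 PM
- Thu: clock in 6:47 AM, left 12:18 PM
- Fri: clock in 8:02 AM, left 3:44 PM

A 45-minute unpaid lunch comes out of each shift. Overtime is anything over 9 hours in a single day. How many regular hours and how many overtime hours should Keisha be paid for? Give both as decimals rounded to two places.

Regular 18.13 hours, overtime 0.00 hours

Wed: 11:07 AM–6:17 PM = 7 h 10 min; less 45 min break → 6 h 25 min
Thu: 6:47 AM–12:18 PM = 5 h 31 min; less 45 min break → 4 h 46 min
Fri: 8:02 AM–3:44 PM = 7 h 42 min; less 45 min break → 6 h 57 min
Wed reg 6 h 25 min / OT 0 h 0 min; Thu reg 4 h 46 min / OT 0 h 0 min; Fri reg 6 h 57 min / OT 0 h 0 min.
Totals: regular 18 h 8 min, overtime 0 h 0 min.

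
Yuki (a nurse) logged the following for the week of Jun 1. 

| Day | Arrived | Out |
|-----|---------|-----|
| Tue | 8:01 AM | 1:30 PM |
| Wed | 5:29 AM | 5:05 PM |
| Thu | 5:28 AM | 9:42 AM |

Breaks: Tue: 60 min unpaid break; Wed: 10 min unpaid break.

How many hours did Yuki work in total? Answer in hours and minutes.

20 h 9 min

Tue: 8:01 AM–1:30 PM = 5 h 29 min; less 60 min break → 4 h 29 min
Wed: 5:29 AM–5:05 PM = 11 h 36 min; less 10 min break → 11 h 26 min
Thu: 5:28 AM–9:42 AM = 4 h 14 min
Total: 4 h 29 min + 11 h 26 min + 4 h 14 min = 20 h 9 min.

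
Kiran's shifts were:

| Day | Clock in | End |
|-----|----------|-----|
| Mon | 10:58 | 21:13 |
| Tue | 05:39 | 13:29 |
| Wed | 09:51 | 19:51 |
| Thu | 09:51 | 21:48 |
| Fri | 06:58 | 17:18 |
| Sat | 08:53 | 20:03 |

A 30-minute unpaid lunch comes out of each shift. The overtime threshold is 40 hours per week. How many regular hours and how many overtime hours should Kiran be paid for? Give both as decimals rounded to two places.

Mon: 10:58–21:13 = 10 h 15 min; less 30 min break → 9 h 45 min
Tue: 05:39–13:29 = 7 h 50 min; less 30 min break → 7 h 20 min
Wed: 09:51–19:51 = 10 h 0 min; less 30 min break → 9 h 30 min
Thu: 09:51–21:48 = 11 h 57 min; less 30 min break → 11 h 27 min
Fri: 06:58–17:18 = 10 h 20 min; less 30 min break → 9 h 50 min
Sat: 08:53–20:03 = 11 h 10 min; less 30 min break → 10 h 40 min
Total worked: 58 h 32 min = 58.53 h.
Threshold 40 h → overtime 18 h 32 min, regular 40 h 0 min.

Regular 40.00 hours, overtime 18.53 hours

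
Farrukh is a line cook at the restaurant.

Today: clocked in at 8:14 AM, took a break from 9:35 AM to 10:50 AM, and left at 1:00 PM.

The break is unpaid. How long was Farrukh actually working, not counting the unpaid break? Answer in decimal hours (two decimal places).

3.52 hours

Today: 8:14 AM–1:00 PM = 4 h 46 min; less 75 min break → 3 h 31 min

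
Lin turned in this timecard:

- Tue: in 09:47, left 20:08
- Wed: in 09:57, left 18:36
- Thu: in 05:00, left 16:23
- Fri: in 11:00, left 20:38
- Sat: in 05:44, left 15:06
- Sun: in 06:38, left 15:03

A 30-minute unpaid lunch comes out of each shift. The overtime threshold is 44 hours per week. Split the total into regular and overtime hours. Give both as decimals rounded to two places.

Regular 44.00 hours, overtime 10.80 hours

Tue: 09:47–20:08 = 10 h 21 min; less 30 min break → 9 h 51 min
Wed: 09:57–18:36 = 8 h 39 min; less 30 min break → 8 h 9 min
Thu: 05:00–16:23 = 11 h 23 min; less 30 min break → 10 h 53 min
Fri: 11:00–20:38 = 9 h 38 min; less 30 min break → 9 h 8 min
Sat: 05:44–15:06 = 9 h 22 min; less 30 min break → 8 h 52 min
Sun: 06:38–15:03 = 8 h 25 min; less 30 min break → 7 h 55 min
Total worked: 54 h 48 min = 54.80 h.
Threshold 44 h → overtime 10 h 48 min, regular 44 h 0 min.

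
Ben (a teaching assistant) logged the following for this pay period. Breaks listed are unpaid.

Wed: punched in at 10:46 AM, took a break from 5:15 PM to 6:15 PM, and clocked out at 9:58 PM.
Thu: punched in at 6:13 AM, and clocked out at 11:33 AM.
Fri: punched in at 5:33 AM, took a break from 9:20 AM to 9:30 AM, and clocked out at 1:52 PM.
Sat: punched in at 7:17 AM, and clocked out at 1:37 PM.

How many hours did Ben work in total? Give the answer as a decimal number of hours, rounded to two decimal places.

Wed: 10:46 AM–9:58 PM = 11 h 12 min; less 60 min break → 10 h 12 min
Thu: 6:13 AM–11:33 AM = 5 h 20 min
Fri: 5:33 AM–1:52 PM = 8 h 19 min; less 10 min break → 8 h 9 min
Sat: 7:17 AM–1:37 PM = 6 h 20 min
Total: 10 h 12 min + 5 h 20 min + 8 h 9 min + 6 h 20 min = 30 h 1 min.

30.02 hours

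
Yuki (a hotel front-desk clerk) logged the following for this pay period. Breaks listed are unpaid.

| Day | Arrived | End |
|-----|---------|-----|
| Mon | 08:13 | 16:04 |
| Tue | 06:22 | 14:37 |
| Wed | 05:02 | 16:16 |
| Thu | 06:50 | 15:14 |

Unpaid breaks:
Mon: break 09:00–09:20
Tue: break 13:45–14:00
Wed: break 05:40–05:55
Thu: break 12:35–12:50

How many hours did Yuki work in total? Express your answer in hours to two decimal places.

34.65 hours

Mon: 08:13–16:04 = 7 h 51 min; less 20 min break → 7 h 31 min
Tue: 06:22–14:37 = 8 h 15 min; less 15 min break → 8 h 0 min
Wed: 05:02–16:16 = 11 h 14 min; less 15 min break → 10 h 59 min
Thu: 06:50–15:14 = 8 h 24 min; less 15 min break → 8 h 9 min
Total: 7 h 31 min + 8 h 0 min + 10 h 59 min + 8 h 9 min = 34 h 39 min.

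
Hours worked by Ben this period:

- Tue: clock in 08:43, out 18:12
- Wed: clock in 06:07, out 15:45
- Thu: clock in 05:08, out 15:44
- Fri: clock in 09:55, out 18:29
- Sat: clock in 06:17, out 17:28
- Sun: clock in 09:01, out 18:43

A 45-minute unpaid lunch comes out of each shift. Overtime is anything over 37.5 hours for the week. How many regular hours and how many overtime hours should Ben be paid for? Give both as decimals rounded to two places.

Regular 37.50 hours, overtime 17.17 hours

Tue: 08:43–18:12 = 9 h 29 min; less 45 min break → 8 h 44 min
Wed: 06:07–15:45 = 9 h 38 min; less 45 min break → 8 h 53 min
Thu: 05:08–15:44 = 10 h 36 min; less 45 min break → 9 h 51 min
Fri: 09:55–18:29 = 8 h 34 min; less 45 min break → 7 h 49 min
Sat: 06:17–17:28 = 11 h 11 min; less 45 min break → 10 h 26 min
Sun: 09:01–18:43 = 9 h 42 min; less 45 min break → 8 h 57 min
Total worked: 54 h 40 min = 54.67 h.
Threshold 37.5 h → overtime 17 h 10 min, regular 37 h 30 min.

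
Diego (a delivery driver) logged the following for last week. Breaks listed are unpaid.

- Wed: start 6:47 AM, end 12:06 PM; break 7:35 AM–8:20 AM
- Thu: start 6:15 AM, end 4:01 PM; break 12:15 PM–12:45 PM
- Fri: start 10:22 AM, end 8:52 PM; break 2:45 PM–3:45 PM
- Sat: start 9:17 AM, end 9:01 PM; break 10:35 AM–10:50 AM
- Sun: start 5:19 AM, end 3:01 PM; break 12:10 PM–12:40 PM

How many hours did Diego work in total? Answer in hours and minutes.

44 h 1 min

Wed: 6:47 AM–12:06 PM = 5 h 19 min; less 45 min break → 4 h 34 min
Thu: 6:15 AM–4:01 PM = 9 h 46 min; less 30 min break → 9 h 16 min
Fri: 10:22 AM–8:52 PM = 10 h 30 min; less 60 min break → 9 h 30 min
Sat: 9:17 AM–9:01 PM = 11 h 44 min; less 15 min break → 11 h 29 min
Sun: 5:19 AM–3:01 PM = 9 h 42 min; less 30 min break → 9 h 12 min
Total: 4 h 34 min + 9 h 16 min + 9 h 30 min + 11 h 29 min + 9 h 12 min = 44 h 1 min.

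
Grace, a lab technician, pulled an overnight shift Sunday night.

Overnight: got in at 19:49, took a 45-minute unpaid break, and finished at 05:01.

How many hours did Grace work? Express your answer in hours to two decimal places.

Overnight: 19:49 → midnight = 4 h 11 min; midnight → 05:01 = 5 h 1 min; span 9 h 12 min; less 45 min break → 8 h 27 min

8.45 hours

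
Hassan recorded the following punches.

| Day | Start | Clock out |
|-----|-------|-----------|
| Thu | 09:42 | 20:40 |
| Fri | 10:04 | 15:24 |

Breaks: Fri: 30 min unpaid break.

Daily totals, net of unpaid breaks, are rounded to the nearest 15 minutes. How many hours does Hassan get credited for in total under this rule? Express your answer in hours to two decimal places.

Thu: 09:42–20:40 = 10 h 58 min → rounds to 11 h 0 min
Fri: 10:04–15:24 = 5 h 20 min − 30 min = 4 h 50 min → rounds to 4 h 45 min
Total credited: 15 h 45 min.

15.75 hours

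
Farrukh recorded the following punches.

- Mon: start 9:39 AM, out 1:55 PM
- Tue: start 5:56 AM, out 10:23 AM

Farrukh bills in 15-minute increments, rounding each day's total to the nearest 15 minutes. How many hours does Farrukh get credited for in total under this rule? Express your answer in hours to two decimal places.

Mon: 9:39 AM–1:55 PM = 4 h 16 min → rounds to 4 h 15 min
Tue: 5:56 AM–10:23 AM = 4 h 27 min → rounds to 4 h 30 min
Total credited: 8 h 45 min.

8.75 hours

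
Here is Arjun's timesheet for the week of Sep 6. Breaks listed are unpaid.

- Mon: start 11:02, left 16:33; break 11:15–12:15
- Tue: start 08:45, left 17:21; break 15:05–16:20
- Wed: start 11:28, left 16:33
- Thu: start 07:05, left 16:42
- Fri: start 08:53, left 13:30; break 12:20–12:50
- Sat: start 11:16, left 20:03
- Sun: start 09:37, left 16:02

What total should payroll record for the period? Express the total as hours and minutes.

Mon: 11:02–16:33 = 5 h 31 min; less 60 min break → 4 h 31 min
Tue: 08:45–17:21 = 8 h 36 min; less 75 min break → 7 h 21 min
Wed: 11:28–16:33 = 5 h 5 min
Thu: 07:05–16:42 = 9 h 37 min
Fri: 08:53–13:30 = 4 h 37 min; less 30 min break → 4 h 7 min
Sat: 11:16–20:03 = 8 h 47 min
Sun: 09:37–16:02 = 6 h 25 min
Total: 4 h 31 min + 7 h 21 min + 5 h 5 min + 9 h 37 min + 4 h 7 min + 8 h 47 min + 6 h 25 min = 45 h 53 min.

45 h 53 min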